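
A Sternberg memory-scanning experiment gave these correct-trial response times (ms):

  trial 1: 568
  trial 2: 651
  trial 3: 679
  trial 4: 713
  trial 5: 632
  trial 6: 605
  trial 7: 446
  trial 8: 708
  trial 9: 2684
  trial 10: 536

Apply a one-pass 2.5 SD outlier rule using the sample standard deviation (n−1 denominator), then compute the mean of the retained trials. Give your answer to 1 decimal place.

615.3 ms

n = 10, ΣRT = 8222, M = 822.200
Σ(x−M)² = 3912487.60; s = √(3912487.60/9) = 659.334
Cutoffs: 822.200 ± 2.5·659.334 → [-826.1, 2470.5]
Outside: 2684 → excluded.
Retained (n=9): Σ = 5538, mean = 5538/9 = 615.333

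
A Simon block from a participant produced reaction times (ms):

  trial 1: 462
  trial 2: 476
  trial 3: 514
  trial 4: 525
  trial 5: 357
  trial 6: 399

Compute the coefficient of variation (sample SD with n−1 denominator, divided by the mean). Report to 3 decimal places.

n = 6, Σ = 2733, M = 455.5000
Σ(x−M)² = 21609.500; s = √(21609.500/5) = 65.7412
CV = 65.7412 / 455.5000 = 0.14433

0.144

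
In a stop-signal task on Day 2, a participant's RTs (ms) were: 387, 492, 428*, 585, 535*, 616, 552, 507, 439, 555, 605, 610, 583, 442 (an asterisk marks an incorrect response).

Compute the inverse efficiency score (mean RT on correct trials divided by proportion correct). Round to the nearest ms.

Correct trials (n=12): 387, 492, 585, 616, 552, 507, 439, 555, 605, 610, 583, 442
Mean correct RT = 6373/12 = 531.0833 ms
Proportion correct = 12/14
IES = 531.0833 / (12/14) = 619.597 ms

620 ms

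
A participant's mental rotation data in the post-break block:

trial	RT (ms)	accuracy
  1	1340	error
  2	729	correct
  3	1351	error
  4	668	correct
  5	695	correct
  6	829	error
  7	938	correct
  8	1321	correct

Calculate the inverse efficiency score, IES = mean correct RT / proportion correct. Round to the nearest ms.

Correct trials (n=5): 729, 668, 695, 938, 1321
Mean correct RT = 4351/5 = 870.2000 ms
Proportion correct = 5/8
IES = 870.2000 / (5/8) = 1392.320 ms

1392 ms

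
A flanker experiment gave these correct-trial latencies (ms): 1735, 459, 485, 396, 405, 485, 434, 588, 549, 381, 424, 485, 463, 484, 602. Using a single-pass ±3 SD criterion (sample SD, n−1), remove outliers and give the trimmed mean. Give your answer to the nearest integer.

474 ms

n = 15, ΣRT = 8375, M = 558.333
Σ(x−M)² = 1542847.33; s = √(1542847.33/14) = 331.969
Cutoffs: 558.333 ± 3·331.969 → [-437.6, 1554.2]
Outside: 1735 → excluded.
Retained (n=14): Σ = 6640, mean = 6640/14 = 474.286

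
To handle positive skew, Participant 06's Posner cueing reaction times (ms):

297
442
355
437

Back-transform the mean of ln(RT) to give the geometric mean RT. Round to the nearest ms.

378 ms

ln(RT): 5.6937, 6.0913, 5.8721, 6.0799
Mean ln(RT) = 23.7371/4 = 5.93427
Geometric mean = exp(5.93427) = 377.77 ms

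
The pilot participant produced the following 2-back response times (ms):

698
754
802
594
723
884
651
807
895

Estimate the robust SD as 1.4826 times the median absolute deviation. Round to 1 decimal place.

83.0 ms

Sorted: 594, 651, 698, 723, 754, 802, 807, 884, 895 → median = 754
|x − 754| sorted: 0, 31, 48, 53, 56, 103, 130, 141, 160 → MAD = 56
Robust SD ≈ 1.4826 × 56 = 83.026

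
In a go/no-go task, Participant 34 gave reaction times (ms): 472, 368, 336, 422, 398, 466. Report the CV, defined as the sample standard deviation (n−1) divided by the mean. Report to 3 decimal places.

0.131

n = 6, Σ = 2462, M = 410.3333
Σ(x−M)² = 14507.333; s = √(14507.333/5) = 53.8653
CV = 53.8653 / 410.3333 = 0.13127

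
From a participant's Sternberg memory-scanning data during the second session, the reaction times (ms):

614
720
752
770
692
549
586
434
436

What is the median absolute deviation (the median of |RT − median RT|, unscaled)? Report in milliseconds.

106 ms

Sorted: 434, 436, 549, 586, 614, 692, 720, 752, 770 → median = 614
|x − 614|: 0, 106, 138, 156, 78, 65, 28, 180, 178
Sorted deviations: 0, 28, 65, 78, 106, 138, 156, 178, 180 → MAD = 106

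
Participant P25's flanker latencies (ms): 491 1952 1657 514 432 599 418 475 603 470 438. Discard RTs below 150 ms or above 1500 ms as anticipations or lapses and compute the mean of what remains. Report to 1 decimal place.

493.3 ms

Excluded: 1657, 1952
Retained (n=9): Σ = 4440
Mean = 4440/9 = 493.3333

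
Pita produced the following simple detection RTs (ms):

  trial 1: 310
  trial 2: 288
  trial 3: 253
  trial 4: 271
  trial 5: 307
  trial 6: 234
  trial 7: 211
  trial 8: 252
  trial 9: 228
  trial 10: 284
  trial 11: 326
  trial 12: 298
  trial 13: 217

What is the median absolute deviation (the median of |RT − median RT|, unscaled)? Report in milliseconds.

Sorted: 211, 217, 228, 234, 252, 253, 271, 284, 288, 298, 307, 310, 326 → median = 271
|x − 271|: 39, 17, 18, 0, 36, 37, 60, 19, 43, 13, 55, 27, 54
Sorted deviations: 0, 13, 17, 18, 19, 27, 36, 37, 39, 43, 54, 55, 60 → MAD = 36

36 ms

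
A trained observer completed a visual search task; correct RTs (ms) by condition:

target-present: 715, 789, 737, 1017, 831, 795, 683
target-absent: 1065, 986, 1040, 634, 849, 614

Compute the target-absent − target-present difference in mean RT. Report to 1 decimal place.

M(target-present) = 5567/7 = 795.286
M(target-absent) = 5188/6 = 864.667
Difference = 864.667 − 795.286 = 69.381 ms

69.4 ms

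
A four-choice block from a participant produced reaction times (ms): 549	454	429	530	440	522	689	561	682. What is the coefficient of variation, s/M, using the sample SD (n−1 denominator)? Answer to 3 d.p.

0.177

n = 9, Σ = 4856, M = 539.5556
Σ(x−M)² = 73026.222; s = √(73026.222/8) = 95.5420
CV = 95.5420 / 539.5556 = 0.17708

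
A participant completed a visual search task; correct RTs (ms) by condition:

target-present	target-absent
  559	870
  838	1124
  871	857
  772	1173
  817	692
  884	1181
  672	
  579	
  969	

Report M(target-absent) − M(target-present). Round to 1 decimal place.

209.4 ms

M(target-present) = 6961/9 = 773.444
M(target-absent) = 5897/6 = 982.833
Difference = 982.833 − 773.444 = 209.389 ms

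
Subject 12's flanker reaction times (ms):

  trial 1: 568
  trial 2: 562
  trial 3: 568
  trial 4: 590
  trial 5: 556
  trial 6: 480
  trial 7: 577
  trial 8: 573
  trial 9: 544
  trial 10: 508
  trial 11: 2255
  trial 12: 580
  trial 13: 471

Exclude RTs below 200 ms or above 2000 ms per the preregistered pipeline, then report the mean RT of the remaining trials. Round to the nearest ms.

548 ms

Excluded: 2255
Retained (n=12): Σ = 6577
Mean = 6577/12 = 548.0833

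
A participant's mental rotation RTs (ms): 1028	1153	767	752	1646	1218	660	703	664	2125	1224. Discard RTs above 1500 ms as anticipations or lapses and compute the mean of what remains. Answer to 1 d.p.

907.7 ms

Excluded: 1646, 2125
Retained (n=9): Σ = 8169
Mean = 8169/9 = 907.6667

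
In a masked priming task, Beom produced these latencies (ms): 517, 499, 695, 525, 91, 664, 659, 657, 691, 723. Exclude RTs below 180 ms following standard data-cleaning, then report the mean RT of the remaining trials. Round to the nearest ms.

Excluded: 91
Retained (n=9): Σ = 5630
Mean = 5630/9 = 625.5556

626 ms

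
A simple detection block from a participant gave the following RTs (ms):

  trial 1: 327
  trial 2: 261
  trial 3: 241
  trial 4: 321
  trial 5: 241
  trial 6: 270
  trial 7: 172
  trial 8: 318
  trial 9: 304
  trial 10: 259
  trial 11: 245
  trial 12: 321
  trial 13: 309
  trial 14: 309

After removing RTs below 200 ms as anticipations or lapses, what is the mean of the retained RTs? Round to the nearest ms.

Excluded: 172
Retained (n=13): Σ = 3726
Mean = 3726/13 = 286.6154

287 ms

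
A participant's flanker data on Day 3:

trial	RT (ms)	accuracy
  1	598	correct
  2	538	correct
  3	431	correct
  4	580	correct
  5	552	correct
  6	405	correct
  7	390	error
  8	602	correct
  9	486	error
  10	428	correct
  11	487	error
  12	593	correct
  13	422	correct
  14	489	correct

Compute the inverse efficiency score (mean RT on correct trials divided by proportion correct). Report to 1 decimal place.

652.3 ms

Correct trials (n=11): 598, 538, 431, 580, 552, 405, 602, 428, 593, 422, 489
Mean correct RT = 5638/11 = 512.5455 ms
Proportion correct = 11/14
IES = 512.5455 / (11/14) = 652.331 ms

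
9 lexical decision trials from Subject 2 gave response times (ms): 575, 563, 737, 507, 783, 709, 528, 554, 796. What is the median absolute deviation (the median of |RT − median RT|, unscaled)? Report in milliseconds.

Sorted: 507, 528, 554, 563, 575, 709, 737, 783, 796 → median = 575
|x − 575|: 0, 12, 162, 68, 208, 134, 47, 21, 221
Sorted deviations: 0, 12, 21, 47, 68, 134, 162, 208, 221 → MAD = 68

68 ms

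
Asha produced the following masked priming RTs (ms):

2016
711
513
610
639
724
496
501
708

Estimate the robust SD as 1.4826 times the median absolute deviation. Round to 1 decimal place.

Sorted: 496, 501, 513, 610, 639, 708, 711, 724, 2016 → median = 639
|x − 639| sorted: 0, 29, 69, 72, 85, 126, 138, 143, 1377 → MAD = 85
Robust SD ≈ 1.4826 × 85 = 126.021

126.0 ms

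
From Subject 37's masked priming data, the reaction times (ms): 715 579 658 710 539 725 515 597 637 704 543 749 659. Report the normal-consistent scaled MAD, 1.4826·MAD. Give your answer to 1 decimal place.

90.4 ms

Sorted: 515, 539, 543, 579, 597, 637, 658, 659, 704, 710, 715, 725, 749 → median = 658
|x − 658| sorted: 0, 1, 21, 46, 52, 57, 61, 67, 79, 91, 115, 119, 143 → MAD = 61
Robust SD ≈ 1.4826 × 61 = 90.439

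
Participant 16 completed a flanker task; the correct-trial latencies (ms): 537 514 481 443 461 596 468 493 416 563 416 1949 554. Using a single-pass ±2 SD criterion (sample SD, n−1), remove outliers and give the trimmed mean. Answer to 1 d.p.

495.2 ms

n = 13, ΣRT = 7891, M = 607.000
Σ(x−M)² = 1988746.00; s = √(1988746.00/12) = 407.098
Cutoffs: 607.000 ± 2·407.098 → [-207.2, 1421.2]
Outside: 1949 → excluded.
Retained (n=12): Σ = 5942, mean = 5942/12 = 495.167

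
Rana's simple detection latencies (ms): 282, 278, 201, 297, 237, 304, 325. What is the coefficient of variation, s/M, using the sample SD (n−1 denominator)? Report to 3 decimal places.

n = 7, Σ = 1924, M = 274.8571
Σ(x−M)² = 10802.857; s = √(10802.857/6) = 42.4320
CV = 42.4320 / 274.8571 = 0.15438

0.154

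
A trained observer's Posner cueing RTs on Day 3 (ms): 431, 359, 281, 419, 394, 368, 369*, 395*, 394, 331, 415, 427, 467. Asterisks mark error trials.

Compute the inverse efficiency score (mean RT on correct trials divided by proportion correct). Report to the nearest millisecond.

Correct trials (n=11): 431, 359, 281, 419, 394, 368, 394, 331, 415, 427, 467
Mean correct RT = 4286/11 = 389.6364 ms
Proportion correct = 11/13
IES = 389.6364 / (11/13) = 460.479 ms

460 ms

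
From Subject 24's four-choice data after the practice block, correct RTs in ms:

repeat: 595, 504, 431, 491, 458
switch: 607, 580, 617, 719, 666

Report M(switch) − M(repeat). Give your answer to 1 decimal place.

M(repeat) = 2479/5 = 495.800
M(switch) = 3189/5 = 637.800
Difference = 637.800 − 495.800 = 142.000 ms

142.0 ms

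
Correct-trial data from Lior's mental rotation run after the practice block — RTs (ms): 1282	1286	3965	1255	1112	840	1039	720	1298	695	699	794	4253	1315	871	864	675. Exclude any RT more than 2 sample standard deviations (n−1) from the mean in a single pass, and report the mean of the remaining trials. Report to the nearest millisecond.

983 ms

n = 17, ΣRT = 22963, M = 1350.765
Σ(x−M)² = 18180887.06; s = √(18180887.06/16) = 1065.976
Cutoffs: 1350.765 ± 2·1065.976 → [-781.2, 3482.7]
Outside: 3965, 4253 → excluded.
Retained (n=15): Σ = 14745, mean = 14745/15 = 983.000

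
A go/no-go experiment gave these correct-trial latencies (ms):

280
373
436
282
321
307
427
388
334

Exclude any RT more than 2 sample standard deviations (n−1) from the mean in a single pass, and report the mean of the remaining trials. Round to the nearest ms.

n = 9, ΣRT = 3148, M = 349.778
Σ(x−M)² = 27767.56; s = √(27767.56/8) = 58.915
Cutoffs: 349.778 ± 2·58.915 → [231.9, 467.6]
No RTs fall outside the cutoffs; all 9 retained. Mean = 3148/9 = 349.778

350 ms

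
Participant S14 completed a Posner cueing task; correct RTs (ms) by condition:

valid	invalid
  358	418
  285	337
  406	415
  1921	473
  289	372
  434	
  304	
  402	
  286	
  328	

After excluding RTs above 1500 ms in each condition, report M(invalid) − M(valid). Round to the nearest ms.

valid: exclude 1921
M(valid) = 3092/9 = 343.556
M(invalid) = 2015/5 = 403.000
Difference = 403.000 − 343.556 = 59.444 ms

59 ms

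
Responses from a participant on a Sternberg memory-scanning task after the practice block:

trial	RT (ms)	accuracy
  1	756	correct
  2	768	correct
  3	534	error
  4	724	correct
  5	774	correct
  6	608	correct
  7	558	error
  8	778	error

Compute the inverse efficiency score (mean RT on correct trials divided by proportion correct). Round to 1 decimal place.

1161.6 ms

Correct trials (n=5): 756, 768, 724, 774, 608
Mean correct RT = 3630/5 = 726.0000 ms
Proportion correct = 5/8
IES = 726.0000 / (5/8) = 1161.600 ms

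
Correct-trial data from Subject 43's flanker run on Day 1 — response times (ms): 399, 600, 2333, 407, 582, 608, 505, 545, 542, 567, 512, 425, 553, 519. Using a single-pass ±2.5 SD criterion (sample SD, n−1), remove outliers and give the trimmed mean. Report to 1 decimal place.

n = 14, ΣRT = 9097, M = 649.786
Σ(x−M)² = 3110268.36; s = √(3110268.36/13) = 489.133
Cutoffs: 649.786 ± 2.5·489.133 → [-573.0, 1872.6]
Outside: 2333 → excluded.
Retained (n=13): Σ = 6764, mean = 6764/13 = 520.308

520.3 ms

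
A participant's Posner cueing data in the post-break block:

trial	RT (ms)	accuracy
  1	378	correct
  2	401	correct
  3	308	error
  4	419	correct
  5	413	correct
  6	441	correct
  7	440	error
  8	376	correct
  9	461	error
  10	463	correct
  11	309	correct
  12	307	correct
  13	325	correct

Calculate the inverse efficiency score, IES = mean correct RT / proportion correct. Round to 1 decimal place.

498.2 ms

Correct trials (n=10): 378, 401, 419, 413, 441, 376, 463, 309, 307, 325
Mean correct RT = 3832/10 = 383.2000 ms
Proportion correct = 10/13
IES = 383.2000 / (10/13) = 498.160 ms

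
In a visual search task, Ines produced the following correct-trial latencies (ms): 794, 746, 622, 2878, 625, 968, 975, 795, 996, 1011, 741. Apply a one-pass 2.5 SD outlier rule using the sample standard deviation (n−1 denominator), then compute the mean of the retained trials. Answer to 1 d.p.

n = 11, ΣRT = 11151, M = 1013.727
Σ(x−M)² = 4026164.18; s = √(4026164.18/10) = 634.521
Cutoffs: 1013.727 ± 2.5·634.521 → [-572.6, 2600.0]
Outside: 2878 → excluded.
Retained (n=10): Σ = 8273, mean = 8273/10 = 827.300

827.3 ms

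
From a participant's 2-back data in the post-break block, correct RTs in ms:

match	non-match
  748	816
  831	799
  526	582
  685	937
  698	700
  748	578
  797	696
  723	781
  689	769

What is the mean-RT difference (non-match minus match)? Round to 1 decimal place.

M(match) = 6445/9 = 716.111
M(non-match) = 6658/9 = 739.778
Difference = 739.778 − 716.111 = 23.667 ms

23.7 ms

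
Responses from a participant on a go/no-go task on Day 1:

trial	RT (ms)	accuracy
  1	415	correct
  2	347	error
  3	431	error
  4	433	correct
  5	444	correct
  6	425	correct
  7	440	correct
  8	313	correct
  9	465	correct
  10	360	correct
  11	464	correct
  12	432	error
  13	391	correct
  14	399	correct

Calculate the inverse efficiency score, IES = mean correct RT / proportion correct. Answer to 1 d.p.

526.3 ms

Correct trials (n=11): 415, 433, 444, 425, 440, 313, 465, 360, 464, 391, 399
Mean correct RT = 4549/11 = 413.5455 ms
Proportion correct = 11/14
IES = 413.5455 / (11/14) = 526.331 ms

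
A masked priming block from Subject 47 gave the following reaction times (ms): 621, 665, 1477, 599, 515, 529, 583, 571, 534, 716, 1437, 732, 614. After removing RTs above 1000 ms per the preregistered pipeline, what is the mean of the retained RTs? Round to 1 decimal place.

Excluded: 1437, 1477
Retained (n=11): Σ = 6679
Mean = 6679/11 = 607.1818

607.2 ms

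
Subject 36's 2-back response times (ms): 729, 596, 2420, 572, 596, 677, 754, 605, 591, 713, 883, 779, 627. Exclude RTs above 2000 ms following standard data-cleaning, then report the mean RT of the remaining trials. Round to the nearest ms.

Excluded: 2420
Retained (n=12): Σ = 8122
Mean = 8122/12 = 676.8333

677 ms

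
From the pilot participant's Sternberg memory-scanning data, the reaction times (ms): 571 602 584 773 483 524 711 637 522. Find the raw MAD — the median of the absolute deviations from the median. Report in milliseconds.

Sorted: 483, 522, 524, 571, 584, 602, 637, 711, 773 → median = 584
|x − 584|: 13, 18, 0, 189, 101, 60, 127, 53, 62
Sorted deviations: 0, 13, 18, 53, 60, 62, 101, 127, 189 → MAD = 60

60 ms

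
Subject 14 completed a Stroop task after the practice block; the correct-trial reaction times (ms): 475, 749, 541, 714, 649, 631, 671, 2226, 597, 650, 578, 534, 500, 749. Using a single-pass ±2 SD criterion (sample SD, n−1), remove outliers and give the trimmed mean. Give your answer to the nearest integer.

n = 14, ΣRT = 10264, M = 733.143
Σ(x−M)² = 2497953.71; s = √(2497953.71/13) = 438.350
Cutoffs: 733.143 ± 2·438.350 → [-143.6, 1609.8]
Outside: 2226 → excluded.
Retained (n=13): Σ = 8038, mean = 8038/13 = 618.308

618 ms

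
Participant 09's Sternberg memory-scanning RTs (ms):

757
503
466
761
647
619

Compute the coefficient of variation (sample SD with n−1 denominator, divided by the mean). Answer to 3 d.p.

n = 6, Σ = 3753, M = 625.5000
Σ(x−M)² = 76603.500; s = √(76603.500/5) = 123.7768
CV = 123.7768 / 625.5000 = 0.19788

0.198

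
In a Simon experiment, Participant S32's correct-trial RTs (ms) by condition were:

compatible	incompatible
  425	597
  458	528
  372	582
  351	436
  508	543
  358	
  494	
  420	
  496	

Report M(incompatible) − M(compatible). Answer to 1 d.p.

105.9 ms

M(compatible) = 3882/9 = 431.333
M(incompatible) = 2686/5 = 537.200
Difference = 537.200 − 431.333 = 105.867 ms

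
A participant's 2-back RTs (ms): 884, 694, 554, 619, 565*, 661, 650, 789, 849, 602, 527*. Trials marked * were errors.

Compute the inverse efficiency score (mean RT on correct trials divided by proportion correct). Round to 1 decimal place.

Correct trials (n=9): 884, 694, 554, 619, 661, 650, 789, 849, 602
Mean correct RT = 6302/9 = 700.2222 ms
Proportion correct = 9/11
IES = 700.2222 / (9/11) = 855.827 ms

855.8 ms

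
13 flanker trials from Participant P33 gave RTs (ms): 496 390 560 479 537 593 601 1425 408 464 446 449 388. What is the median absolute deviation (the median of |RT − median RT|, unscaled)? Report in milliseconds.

Sorted: 388, 390, 408, 446, 449, 464, 479, 496, 537, 560, 593, 601, 1425 → median = 479
|x − 479|: 17, 89, 81, 0, 58, 114, 122, 946, 71, 15, 33, 30, 91
Sorted deviations: 0, 15, 17, 30, 33, 58, 71, 81, 89, 91, 114, 122, 946 → MAD = 71

71 ms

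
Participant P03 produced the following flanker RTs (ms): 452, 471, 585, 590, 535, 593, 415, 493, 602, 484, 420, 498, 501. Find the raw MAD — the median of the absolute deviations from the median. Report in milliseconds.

Sorted: 415, 420, 452, 471, 484, 493, 498, 501, 535, 585, 590, 593, 602 → median = 498
|x − 498|: 46, 27, 87, 92, 37, 95, 83, 5, 104, 14, 78, 0, 3
Sorted deviations: 0, 3, 5, 14, 27, 37, 46, 78, 83, 87, 92, 95, 104 → MAD = 46

46 ms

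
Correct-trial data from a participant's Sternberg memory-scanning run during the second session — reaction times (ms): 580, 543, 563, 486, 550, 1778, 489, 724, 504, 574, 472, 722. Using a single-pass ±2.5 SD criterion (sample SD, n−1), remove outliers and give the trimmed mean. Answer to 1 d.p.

n = 12, ΣRT = 7985, M = 665.417
Σ(x−M)² = 1425702.92; s = √(1425702.92/11) = 360.013
Cutoffs: 665.417 ± 2.5·360.013 → [-234.6, 1565.4]
Outside: 1778 → excluded.
Retained (n=11): Σ = 6207, mean = 6207/11 = 564.273

564.3 ms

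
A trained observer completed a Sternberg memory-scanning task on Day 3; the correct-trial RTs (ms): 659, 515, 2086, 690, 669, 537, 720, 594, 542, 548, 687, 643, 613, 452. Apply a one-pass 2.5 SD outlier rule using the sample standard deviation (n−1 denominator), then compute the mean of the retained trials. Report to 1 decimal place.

605.3 ms

n = 14, ΣRT = 9955, M = 711.071
Σ(x−M)² = 2115010.93; s = √(2115010.93/13) = 403.352
Cutoffs: 711.071 ± 2.5·403.352 → [-297.3, 1719.5]
Outside: 2086 → excluded.
Retained (n=13): Σ = 7869, mean = 7869/13 = 605.308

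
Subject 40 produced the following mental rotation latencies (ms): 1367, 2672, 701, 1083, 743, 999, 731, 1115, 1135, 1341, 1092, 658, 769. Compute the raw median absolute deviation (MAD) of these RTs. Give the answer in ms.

284 ms

Sorted: 658, 701, 731, 743, 769, 999, 1083, 1092, 1115, 1135, 1341, 1367, 2672 → median = 1083
|x − 1083|: 284, 1589, 382, 0, 340, 84, 352, 32, 52, 258, 9, 425, 314
Sorted deviations: 0, 9, 32, 52, 84, 258, 284, 314, 340, 352, 382, 425, 1589 → MAD = 284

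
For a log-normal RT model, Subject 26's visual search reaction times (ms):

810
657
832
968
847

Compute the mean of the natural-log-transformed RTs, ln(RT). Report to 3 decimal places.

6.705

ln(RT): 6.6970, 6.4877, 6.7238, 6.8752, 6.7417
Σ ln(RT) = 33.5255
Mean = 33.5255/5 = 6.70510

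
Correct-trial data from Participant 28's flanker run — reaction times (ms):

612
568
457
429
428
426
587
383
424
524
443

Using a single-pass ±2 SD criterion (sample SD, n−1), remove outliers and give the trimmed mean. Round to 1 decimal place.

480.1 ms

n = 11, ΣRT = 5281, M = 480.091
Σ(x−M)² = 61216.91; s = √(61216.91/10) = 78.241
Cutoffs: 480.091 ± 2·78.241 → [323.6, 636.6]
No RTs fall outside the cutoffs; all 11 retained. Mean = 5281/11 = 480.091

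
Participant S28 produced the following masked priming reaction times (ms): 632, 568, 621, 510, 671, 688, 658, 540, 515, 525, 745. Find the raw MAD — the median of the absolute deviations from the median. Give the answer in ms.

67 ms

Sorted: 510, 515, 525, 540, 568, 621, 632, 658, 671, 688, 745 → median = 621
|x − 621|: 11, 53, 0, 111, 50, 67, 37, 81, 106, 96, 124
Sorted deviations: 0, 11, 37, 50, 53, 67, 81, 96, 106, 111, 124 → MAD = 67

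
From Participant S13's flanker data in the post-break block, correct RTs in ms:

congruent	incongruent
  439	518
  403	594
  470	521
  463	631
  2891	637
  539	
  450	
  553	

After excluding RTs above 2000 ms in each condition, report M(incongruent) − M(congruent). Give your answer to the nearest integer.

congruent: exclude 2891
M(congruent) = 3317/7 = 473.857
M(incongruent) = 2901/5 = 580.200
Difference = 580.200 − 473.857 = 106.343 ms

106 ms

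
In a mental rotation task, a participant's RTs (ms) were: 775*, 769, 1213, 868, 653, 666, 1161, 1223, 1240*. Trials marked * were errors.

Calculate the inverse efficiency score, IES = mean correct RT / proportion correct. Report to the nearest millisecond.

1204 ms

Correct trials (n=7): 769, 1213, 868, 653, 666, 1161, 1223
Mean correct RT = 6553/7 = 936.1429 ms
Proportion correct = 7/9
IES = 936.1429 / (7/9) = 1203.612 ms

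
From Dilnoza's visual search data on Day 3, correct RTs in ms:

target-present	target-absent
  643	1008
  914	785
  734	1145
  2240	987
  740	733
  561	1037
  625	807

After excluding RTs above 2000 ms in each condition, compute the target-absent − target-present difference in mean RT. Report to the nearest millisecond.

226 ms

target-present: exclude 2240
M(target-present) = 4217/6 = 702.833
M(target-absent) = 6502/7 = 928.857
Difference = 928.857 − 702.833 = 226.024 ms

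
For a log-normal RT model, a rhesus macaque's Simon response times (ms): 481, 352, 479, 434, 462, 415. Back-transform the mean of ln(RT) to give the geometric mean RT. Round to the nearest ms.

435 ms

ln(RT): 6.1759, 5.8636, 6.1717, 6.0730, 6.1356, 6.0283
Mean ln(RT) = 36.4481/6 = 6.07468
Geometric mean = exp(6.07468) = 434.71 ms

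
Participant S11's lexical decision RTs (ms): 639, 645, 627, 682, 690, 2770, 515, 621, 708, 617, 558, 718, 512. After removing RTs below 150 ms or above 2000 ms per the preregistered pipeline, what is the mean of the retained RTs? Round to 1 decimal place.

627.7 ms

Excluded: 2770
Retained (n=12): Σ = 7532
Mean = 7532/12 = 627.6667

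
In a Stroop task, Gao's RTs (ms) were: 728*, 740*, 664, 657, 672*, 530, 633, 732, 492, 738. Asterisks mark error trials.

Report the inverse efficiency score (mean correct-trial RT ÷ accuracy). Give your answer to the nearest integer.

Correct trials (n=7): 664, 657, 530, 633, 732, 492, 738
Mean correct RT = 4446/7 = 635.1429 ms
Proportion correct = 7/10
IES = 635.1429 / (7/10) = 907.347 ms

907 ms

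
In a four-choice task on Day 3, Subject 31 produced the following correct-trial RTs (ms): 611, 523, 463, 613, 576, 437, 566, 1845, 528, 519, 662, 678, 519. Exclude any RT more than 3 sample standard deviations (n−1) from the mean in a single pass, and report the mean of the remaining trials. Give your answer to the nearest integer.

n = 13, ΣRT = 8540, M = 656.923
Σ(x−M)² = 1589424.92; s = √(1589424.92/12) = 363.940
Cutoffs: 656.923 ± 3·363.940 → [-434.9, 1748.7]
Outside: 1845 → excluded.
Retained (n=12): Σ = 6695, mean = 6695/12 = 557.917

558 ms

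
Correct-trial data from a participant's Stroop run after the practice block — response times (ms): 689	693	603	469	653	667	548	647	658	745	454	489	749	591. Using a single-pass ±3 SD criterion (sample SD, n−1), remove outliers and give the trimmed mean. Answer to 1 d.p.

618.2 ms

n = 14, ΣRT = 8655, M = 618.214
Σ(x−M)² = 121614.36; s = √(121614.36/13) = 96.721
Cutoffs: 618.214 ± 3·96.721 → [328.1, 908.4]
No RTs fall outside the cutoffs; all 14 retained. Mean = 8655/14 = 618.214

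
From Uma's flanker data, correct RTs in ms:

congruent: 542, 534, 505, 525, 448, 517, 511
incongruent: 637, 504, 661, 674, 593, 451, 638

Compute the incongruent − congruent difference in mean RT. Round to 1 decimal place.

82.3 ms

M(congruent) = 3582/7 = 511.714
M(incongruent) = 4158/7 = 594.000
Difference = 594.000 − 511.714 = 82.286 ms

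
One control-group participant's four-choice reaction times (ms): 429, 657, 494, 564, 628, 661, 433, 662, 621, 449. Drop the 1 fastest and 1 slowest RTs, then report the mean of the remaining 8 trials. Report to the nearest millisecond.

563 ms

Sorted: 429, 433, 449, 494, 564, 621, 628, 657, 661, 662
Drop lowest 1 (429) and highest 1 (662)
Remaining (n=8): Σ = 4507, mean = 4507/8 = 563.375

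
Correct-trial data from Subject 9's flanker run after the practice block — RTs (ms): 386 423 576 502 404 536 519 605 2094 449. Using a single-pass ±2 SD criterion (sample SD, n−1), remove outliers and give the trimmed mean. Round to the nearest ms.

489 ms

n = 10, ΣRT = 6494, M = 649.400
Σ(x−M)² = 2366836.40; s = √(2366836.40/9) = 512.818
Cutoffs: 649.400 ± 2·512.818 → [-376.2, 1675.0]
Outside: 2094 → excluded.
Retained (n=9): Σ = 4400, mean = 4400/9 = 488.889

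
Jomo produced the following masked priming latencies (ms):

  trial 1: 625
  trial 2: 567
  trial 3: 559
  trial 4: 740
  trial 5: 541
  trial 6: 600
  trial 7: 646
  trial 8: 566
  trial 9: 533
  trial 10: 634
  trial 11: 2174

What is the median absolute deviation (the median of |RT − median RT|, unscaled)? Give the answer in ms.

Sorted: 533, 541, 559, 566, 567, 600, 625, 634, 646, 740, 2174 → median = 600
|x − 600|: 25, 33, 41, 140, 59, 0, 46, 34, 67, 34, 1574
Sorted deviations: 0, 25, 33, 34, 34, 41, 46, 59, 67, 140, 1574 → MAD = 41

41 ms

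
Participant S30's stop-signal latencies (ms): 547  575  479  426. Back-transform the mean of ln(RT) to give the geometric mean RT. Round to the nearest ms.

ln(RT): 6.3044, 6.3544, 6.1717, 6.0544
Mean ln(RT) = 24.8850/4 = 6.22124
Geometric mean = exp(6.22124) = 503.33 ms

503 ms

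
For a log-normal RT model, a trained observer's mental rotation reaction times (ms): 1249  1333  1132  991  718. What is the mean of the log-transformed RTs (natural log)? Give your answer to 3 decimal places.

6.966

ln(RT): 7.1301, 7.1952, 7.0317, 6.8987, 6.5765
Σ ln(RT) = 34.8322
Mean = 34.8322/5 = 6.96644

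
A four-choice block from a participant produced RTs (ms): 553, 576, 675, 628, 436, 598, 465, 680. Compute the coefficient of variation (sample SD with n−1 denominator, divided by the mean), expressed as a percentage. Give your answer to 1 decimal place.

15.6%

n = 8, Σ = 4611, M = 576.3750
Σ(x−M)² = 56253.875; s = √(56253.875/7) = 89.6452
CV = 89.6452 / 576.3750 = 0.15553 = 15.553%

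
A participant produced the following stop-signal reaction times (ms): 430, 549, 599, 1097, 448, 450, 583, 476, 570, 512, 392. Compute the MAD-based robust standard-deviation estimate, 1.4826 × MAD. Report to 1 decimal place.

Sorted: 392, 430, 448, 450, 476, 512, 549, 570, 583, 599, 1097 → median = 512
|x − 512| sorted: 0, 36, 37, 58, 62, 64, 71, 82, 87, 120, 585 → MAD = 64
Robust SD ≈ 1.4826 × 64 = 94.886

94.9 ms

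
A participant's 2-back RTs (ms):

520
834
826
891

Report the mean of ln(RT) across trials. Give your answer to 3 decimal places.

ln(RT): 6.2538, 6.7262, 6.7166, 6.7923
Σ ln(RT) = 26.4890
Mean = 26.4890/4 = 6.62225

6.622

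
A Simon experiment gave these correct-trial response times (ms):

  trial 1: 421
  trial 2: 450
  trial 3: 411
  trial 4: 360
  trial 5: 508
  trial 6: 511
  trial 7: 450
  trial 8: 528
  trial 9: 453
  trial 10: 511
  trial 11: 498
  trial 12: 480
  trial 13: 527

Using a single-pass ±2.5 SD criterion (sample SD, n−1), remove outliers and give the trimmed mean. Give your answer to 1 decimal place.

469.8 ms

n = 13, ΣRT = 6108, M = 469.846
Σ(x−M)² = 31373.69; s = √(31373.69/12) = 51.132
Cutoffs: 469.846 ± 2.5·51.132 → [342.0, 597.7]
No RTs fall outside the cutoffs; all 13 retained. Mean = 6108/13 = 469.846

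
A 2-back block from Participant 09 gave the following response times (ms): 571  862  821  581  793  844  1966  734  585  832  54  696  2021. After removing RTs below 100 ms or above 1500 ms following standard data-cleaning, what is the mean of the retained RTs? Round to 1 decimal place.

731.9 ms

Excluded: 54, 1966, 2021
Retained (n=10): Σ = 7319
Mean = 7319/10 = 731.9000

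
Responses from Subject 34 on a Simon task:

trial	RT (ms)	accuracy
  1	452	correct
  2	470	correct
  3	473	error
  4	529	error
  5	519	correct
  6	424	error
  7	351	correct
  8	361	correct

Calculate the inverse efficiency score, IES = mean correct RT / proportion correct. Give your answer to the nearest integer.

Correct trials (n=5): 452, 470, 519, 351, 361
Mean correct RT = 2153/5 = 430.6000 ms
Proportion correct = 5/8
IES = 430.6000 / (5/8) = 688.960 ms

689 ms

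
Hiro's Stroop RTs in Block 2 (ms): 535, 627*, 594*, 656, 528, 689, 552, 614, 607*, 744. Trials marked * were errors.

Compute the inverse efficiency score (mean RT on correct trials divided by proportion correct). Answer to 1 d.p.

Correct trials (n=7): 535, 656, 528, 689, 552, 614, 744
Mean correct RT = 4318/7 = 616.8571 ms
Proportion correct = 7/10
IES = 616.8571 / (7/10) = 881.224 ms

881.2 ms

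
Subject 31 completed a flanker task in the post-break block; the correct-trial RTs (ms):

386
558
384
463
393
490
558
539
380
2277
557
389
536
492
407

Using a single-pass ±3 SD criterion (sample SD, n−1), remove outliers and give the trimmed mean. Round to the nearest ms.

467 ms

n = 15, ΣRT = 8809, M = 587.267
Σ(x−M)² = 3131094.93; s = √(3131094.93/14) = 472.916
Cutoffs: 587.267 ± 3·472.916 → [-831.5, 2006.0]
Outside: 2277 → excluded.
Retained (n=14): Σ = 6532, mean = 6532/14 = 466.571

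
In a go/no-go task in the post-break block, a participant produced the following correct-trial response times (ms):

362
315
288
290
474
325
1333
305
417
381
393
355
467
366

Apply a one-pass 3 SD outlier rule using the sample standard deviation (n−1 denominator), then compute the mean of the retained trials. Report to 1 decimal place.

n = 14, ΣRT = 6071, M = 433.643
Σ(x−M)² = 916451.21; s = √(916451.21/13) = 265.511
Cutoffs: 433.643 ± 3·265.511 → [-362.9, 1230.2]
Outside: 1333 → excluded.
Retained (n=13): Σ = 4738, mean = 4738/13 = 364.462

364.5 ms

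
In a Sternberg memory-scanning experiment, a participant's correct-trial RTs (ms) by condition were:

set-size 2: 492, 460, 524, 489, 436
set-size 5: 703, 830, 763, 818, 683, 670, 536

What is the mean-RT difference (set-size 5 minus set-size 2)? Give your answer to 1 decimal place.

234.5 ms

M(set-size 2) = 2401/5 = 480.200
M(set-size 5) = 5003/7 = 714.714
Difference = 714.714 − 480.200 = 234.514 ms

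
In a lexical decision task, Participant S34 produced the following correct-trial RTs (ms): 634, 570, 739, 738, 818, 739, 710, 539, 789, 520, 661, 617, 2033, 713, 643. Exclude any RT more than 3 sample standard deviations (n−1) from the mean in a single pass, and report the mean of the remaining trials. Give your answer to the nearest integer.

n = 15, ΣRT = 11463, M = 764.200
Σ(x−M)² = 1832900.40; s = √(1832900.40/14) = 361.831
Cutoffs: 764.200 ± 3·361.831 → [-321.3, 1849.7]
Outside: 2033 → excluded.
Retained (n=14): Σ = 9430, mean = 9430/14 = 673.571

674 ms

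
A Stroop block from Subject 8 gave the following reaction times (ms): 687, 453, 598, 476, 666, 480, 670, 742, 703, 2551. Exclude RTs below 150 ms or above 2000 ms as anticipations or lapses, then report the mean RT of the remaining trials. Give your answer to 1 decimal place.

608.3 ms

Excluded: 2551
Retained (n=9): Σ = 5475
Mean = 5475/9 = 608.3333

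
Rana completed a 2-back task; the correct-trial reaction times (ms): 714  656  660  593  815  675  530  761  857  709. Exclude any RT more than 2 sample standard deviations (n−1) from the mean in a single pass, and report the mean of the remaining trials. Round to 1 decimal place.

697.0 ms

n = 10, ΣRT = 6970, M = 697.000
Σ(x−M)² = 86292.00; s = √(86292.00/9) = 97.918
Cutoffs: 697.000 ± 2·97.918 → [501.2, 892.8]
No RTs fall outside the cutoffs; all 10 retained. Mean = 6970/10 = 697.000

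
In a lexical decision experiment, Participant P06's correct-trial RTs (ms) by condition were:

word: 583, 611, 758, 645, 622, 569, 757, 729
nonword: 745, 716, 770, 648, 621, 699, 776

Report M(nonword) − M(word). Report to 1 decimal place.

51.5 ms

M(word) = 5274/8 = 659.250
M(nonword) = 4975/7 = 710.714
Difference = 710.714 − 659.250 = 51.464 ms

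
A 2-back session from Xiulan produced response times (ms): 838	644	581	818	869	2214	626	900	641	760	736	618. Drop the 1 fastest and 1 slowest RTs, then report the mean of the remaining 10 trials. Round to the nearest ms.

Sorted: 581, 618, 626, 641, 644, 736, 760, 818, 838, 869, 900, 2214
Drop lowest 1 (581) and highest 1 (2214)
Remaining (n=10): Σ = 7450, mean = 7450/10 = 745.000

745 ms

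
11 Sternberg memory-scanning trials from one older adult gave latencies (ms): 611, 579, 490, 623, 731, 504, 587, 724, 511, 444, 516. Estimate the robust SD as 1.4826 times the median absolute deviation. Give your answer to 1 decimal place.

Sorted: 444, 490, 504, 511, 516, 579, 587, 611, 623, 724, 731 → median = 579
|x − 579| sorted: 0, 8, 32, 44, 63, 68, 75, 89, 135, 145, 152 → MAD = 68
Robust SD ≈ 1.4826 × 68 = 100.817

100.8 ms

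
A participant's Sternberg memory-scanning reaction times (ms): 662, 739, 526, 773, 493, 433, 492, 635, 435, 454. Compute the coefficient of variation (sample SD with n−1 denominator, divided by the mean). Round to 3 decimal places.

n = 10, Σ = 5642, M = 564.2000
Σ(x−M)² = 146521.600; s = √(146521.600/9) = 127.5938
CV = 127.5938 / 564.2000 = 0.22615

0.226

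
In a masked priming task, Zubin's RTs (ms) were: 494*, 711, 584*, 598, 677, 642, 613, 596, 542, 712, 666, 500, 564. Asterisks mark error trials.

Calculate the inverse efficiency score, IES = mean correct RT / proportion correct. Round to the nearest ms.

733 ms

Correct trials (n=11): 711, 598, 677, 642, 613, 596, 542, 712, 666, 500, 564
Mean correct RT = 6821/11 = 620.0909 ms
Proportion correct = 11/13
IES = 620.0909 / (11/13) = 732.835 ms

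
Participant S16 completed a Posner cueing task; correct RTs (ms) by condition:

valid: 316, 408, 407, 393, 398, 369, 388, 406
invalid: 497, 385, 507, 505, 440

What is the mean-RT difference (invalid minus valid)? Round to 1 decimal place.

81.2 ms

M(valid) = 3085/8 = 385.625
M(invalid) = 2334/5 = 466.800
Difference = 466.800 − 385.625 = 81.175 ms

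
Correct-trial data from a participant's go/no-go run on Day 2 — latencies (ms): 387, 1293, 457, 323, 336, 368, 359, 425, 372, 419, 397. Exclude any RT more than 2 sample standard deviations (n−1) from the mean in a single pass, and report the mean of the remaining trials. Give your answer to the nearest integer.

384 ms

n = 11, ΣRT = 5136, M = 466.909
Σ(x−M)² = 766130.91; s = √(766130.91/10) = 276.791
Cutoffs: 466.909 ± 2·276.791 → [-86.7, 1020.5]
Outside: 1293 → excluded.
Retained (n=10): Σ = 3843, mean = 3843/10 = 384.300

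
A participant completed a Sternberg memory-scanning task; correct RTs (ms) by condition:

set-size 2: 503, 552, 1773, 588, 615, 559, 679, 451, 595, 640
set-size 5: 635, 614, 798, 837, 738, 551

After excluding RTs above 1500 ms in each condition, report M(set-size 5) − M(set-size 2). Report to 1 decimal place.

119.7 ms

set-size 2: exclude 1773
M(set-size 2) = 5182/9 = 575.778
M(set-size 5) = 4173/6 = 695.500
Difference = 695.500 − 575.778 = 119.722 ms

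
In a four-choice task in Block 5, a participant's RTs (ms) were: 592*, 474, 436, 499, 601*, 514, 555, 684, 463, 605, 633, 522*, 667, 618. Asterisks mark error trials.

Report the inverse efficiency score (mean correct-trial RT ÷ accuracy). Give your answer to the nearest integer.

Correct trials (n=11): 474, 436, 499, 514, 555, 684, 463, 605, 633, 667, 618
Mean correct RT = 6148/11 = 558.9091 ms
Proportion correct = 11/14
IES = 558.9091 / (11/14) = 711.339 ms

711 ms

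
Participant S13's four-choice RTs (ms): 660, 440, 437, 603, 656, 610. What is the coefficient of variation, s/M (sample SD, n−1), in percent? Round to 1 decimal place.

n = 6, Σ = 3406, M = 567.6667
Σ(x−M)² = 52741.333; s = √(52741.333/5) = 102.7048
CV = 102.7048 / 567.6667 = 0.18092 = 18.092%

18.1%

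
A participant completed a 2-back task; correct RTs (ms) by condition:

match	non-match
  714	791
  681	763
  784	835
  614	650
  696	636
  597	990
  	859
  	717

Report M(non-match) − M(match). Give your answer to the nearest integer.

M(match) = 4086/6 = 681.000
M(non-match) = 6241/8 = 780.125
Difference = 780.125 − 681.000 = 99.125 ms

99 ms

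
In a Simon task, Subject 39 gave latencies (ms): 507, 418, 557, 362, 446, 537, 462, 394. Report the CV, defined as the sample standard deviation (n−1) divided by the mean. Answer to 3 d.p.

0.150

n = 8, Σ = 3683, M = 460.3750
Σ(x−M)² = 33469.875; s = √(33469.875/7) = 69.1477
CV = 69.1477 / 460.3750 = 0.15020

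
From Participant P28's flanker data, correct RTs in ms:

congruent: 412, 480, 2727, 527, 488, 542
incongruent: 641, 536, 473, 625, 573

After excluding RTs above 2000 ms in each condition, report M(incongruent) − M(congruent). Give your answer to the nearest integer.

congruent: exclude 2727
M(congruent) = 2449/5 = 489.800
M(incongruent) = 2848/5 = 569.600
Difference = 569.600 − 489.800 = 79.800 ms

80 ms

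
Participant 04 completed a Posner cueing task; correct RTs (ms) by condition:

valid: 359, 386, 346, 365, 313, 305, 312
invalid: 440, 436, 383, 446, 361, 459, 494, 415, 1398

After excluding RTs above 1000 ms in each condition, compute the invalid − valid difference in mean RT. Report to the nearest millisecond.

88 ms

invalid: exclude 1398
M(valid) = 2386/7 = 340.857
M(invalid) = 3434/8 = 429.250
Difference = 429.250 − 340.857 = 88.393 ms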